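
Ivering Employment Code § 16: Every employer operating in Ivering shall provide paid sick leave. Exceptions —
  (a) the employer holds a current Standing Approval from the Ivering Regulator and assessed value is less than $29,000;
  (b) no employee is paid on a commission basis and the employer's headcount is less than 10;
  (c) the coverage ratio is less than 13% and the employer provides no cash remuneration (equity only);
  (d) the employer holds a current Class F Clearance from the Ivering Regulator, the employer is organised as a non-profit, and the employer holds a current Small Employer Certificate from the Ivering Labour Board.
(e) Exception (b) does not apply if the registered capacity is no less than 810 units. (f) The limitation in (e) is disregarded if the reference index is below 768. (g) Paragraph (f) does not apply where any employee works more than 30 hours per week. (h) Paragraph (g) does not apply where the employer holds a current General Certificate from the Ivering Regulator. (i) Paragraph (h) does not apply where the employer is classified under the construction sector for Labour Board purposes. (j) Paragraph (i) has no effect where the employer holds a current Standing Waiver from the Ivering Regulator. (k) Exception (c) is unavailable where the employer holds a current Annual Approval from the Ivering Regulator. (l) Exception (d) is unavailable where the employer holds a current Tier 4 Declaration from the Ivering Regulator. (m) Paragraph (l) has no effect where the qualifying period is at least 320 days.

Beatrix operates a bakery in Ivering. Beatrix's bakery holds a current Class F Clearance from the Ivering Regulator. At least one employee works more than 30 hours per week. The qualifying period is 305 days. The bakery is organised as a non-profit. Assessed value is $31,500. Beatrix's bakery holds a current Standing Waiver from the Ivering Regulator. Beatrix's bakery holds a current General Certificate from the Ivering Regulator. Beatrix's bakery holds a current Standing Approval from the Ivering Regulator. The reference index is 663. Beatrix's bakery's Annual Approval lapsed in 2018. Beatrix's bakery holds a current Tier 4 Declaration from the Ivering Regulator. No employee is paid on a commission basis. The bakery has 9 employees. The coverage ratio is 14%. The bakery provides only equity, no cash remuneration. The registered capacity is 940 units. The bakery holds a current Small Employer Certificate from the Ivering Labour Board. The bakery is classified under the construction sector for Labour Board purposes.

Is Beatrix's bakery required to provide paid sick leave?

No — exception (b) applies; Beatrix's bakery is not required to provide paid sick leave.

Exception (a) requires that assessed value is less than $29,000; but assessed value is $31,500, not less than $29,000, so (a) is unavailable.
Exception (b): no employee is paid on commission; the employer's headcount is 9, less than the 10 limit — every condition holds. Under paragraphs (e)–(j): (e) applies (the registered capacity is 940 units, meeting the 810 units threshold), but is overridden by (f): (f) operates against (e): the reference index is 663, below the 768 limit. (g) would limit (f) — at least one employee exceeds 30 hours/week — but (h) sets (g) aside: (h) applies — a current General Certificate is held. (i) is triggered (the bakery is classified under the construction sector), but is displaced by (j): (j) operates against (i): a current Standing Waiver is held. (b) remains available.
Exception (c) fails — the coverage ratio is 14%, not less than 13%.
Exception (d)'s conditions are all satisfied: a current Class F Clearance is held; the employer is a non-profit; a current Small Employer Certificate is held. But applying paragraphs (l)–(m): (l) operates — a current Tier 4 Declaration is held. (m) is not engaged (the qualifying period is 305 days, short of 320 days), so (l) stands. (d) is therefore removed.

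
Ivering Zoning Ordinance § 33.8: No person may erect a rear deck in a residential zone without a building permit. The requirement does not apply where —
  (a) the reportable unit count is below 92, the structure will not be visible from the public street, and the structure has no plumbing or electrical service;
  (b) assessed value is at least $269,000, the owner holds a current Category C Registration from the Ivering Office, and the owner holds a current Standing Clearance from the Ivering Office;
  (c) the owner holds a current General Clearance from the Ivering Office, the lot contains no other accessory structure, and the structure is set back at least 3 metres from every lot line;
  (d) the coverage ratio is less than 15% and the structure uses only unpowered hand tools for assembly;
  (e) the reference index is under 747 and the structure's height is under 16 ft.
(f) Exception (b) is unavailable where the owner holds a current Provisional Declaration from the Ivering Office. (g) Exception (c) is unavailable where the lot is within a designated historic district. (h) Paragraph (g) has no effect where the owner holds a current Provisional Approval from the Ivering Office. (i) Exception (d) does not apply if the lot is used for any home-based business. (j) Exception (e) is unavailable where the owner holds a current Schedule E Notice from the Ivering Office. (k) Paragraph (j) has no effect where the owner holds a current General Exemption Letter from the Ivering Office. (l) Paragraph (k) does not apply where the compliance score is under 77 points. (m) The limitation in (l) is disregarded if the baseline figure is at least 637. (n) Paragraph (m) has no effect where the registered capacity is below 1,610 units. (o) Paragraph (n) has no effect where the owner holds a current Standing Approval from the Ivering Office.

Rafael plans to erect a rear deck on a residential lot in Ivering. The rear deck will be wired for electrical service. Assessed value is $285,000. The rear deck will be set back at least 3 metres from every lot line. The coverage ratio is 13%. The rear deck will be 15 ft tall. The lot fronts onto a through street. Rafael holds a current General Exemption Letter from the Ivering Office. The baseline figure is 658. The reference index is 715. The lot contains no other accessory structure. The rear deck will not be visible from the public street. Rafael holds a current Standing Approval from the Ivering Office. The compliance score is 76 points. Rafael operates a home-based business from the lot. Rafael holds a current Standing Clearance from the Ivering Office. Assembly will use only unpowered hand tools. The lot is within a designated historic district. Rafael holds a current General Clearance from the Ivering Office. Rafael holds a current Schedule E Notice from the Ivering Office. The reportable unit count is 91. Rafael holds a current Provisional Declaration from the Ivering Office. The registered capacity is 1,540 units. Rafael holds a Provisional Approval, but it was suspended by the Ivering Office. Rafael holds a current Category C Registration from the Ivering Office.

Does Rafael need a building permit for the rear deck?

Exception (a) requires that the structure has no plumbing or electrical service; but electrical service is planned, so (a) is unavailable.
Exception (b)'s conditions are all satisfied: assessed value is $285,000, meeting the $269,000 threshold; a current Category C Registration is held; a current Standing Clearance is held. But applying paragraph (f): (f) is engaged — a current Provisional Declaration is held. Exception (b) does not apply.
Exception (c): a current General Clearance is held; the lot has no other accessory structure; the setback is at least 3 m on every side — every condition holds. Turning to paragraphs (g)–(h): (g) is triggered — the lot is in a historic district. (h) does not operate here (no current Provisional Approval is held), so (g) stands. (c) is therefore removed.
Exception (d)'s conditions are all satisfied: the coverage ratio is 13%, less than the 15% limit; assembly uses only hand tools. But: (i) operates against (d): a home-based business operates on the lot. Exception (d) does not apply.
Exception (e): the reference index is 715, under the 747 limit; the structure's height is 15 ft, under the 16 ft limit — every condition holds. Considering the limiting provisions: (j) operates (a current Schedule E Notice is held), but is set aside by (k): (k) operates against (j): a current General Exemption Letter is held. (l) is engaged (the compliance score is 76 points, under the 77 points limit), but is overridden by (m): (m) is engaged — the baseline figure is 658, meeting the 637 threshold. (n) applies (the registered capacity is 1,540 units, below the 1,610 units limit), but is overridden by (o): (o) operates — a current Standing Approval is held. So (e) applies.

No — exception (e) applies; Rafael does not need a building permit.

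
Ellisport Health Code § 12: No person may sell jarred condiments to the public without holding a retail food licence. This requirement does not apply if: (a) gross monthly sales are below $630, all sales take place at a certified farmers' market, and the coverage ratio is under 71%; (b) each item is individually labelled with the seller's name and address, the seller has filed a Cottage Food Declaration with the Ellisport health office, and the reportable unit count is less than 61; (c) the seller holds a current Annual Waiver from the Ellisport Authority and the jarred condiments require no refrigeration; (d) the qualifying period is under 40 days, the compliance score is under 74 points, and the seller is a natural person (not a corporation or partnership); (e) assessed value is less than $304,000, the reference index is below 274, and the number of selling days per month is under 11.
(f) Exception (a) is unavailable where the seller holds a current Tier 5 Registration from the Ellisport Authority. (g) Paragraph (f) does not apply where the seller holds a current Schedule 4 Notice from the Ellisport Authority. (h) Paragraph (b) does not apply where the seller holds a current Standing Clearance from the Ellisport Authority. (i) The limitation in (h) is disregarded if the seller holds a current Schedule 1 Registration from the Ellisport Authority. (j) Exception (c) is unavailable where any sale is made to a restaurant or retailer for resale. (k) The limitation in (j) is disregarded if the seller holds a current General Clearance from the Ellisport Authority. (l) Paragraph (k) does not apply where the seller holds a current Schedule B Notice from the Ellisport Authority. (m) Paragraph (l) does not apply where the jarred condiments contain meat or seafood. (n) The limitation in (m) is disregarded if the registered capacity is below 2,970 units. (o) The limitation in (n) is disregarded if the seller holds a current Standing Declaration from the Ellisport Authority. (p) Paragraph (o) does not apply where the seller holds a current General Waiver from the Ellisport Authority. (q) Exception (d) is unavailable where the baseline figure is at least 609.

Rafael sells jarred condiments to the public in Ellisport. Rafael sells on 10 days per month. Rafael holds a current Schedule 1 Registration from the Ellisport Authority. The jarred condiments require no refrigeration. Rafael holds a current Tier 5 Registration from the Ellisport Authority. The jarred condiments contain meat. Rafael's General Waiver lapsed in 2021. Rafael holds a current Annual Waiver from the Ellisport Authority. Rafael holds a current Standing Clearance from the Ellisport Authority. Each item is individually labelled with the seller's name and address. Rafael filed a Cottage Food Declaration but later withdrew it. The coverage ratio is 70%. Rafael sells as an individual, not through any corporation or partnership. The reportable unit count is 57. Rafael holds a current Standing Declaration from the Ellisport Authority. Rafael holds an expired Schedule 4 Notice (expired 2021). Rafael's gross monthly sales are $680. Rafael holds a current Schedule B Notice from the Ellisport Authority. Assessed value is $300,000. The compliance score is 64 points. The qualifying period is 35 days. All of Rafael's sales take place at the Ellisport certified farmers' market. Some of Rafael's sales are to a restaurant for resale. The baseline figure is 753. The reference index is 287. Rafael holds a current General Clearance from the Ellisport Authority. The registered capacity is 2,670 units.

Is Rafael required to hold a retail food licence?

No — exception (c) applies; Rafael is not required to hold a retail food licence.

Exception (a) fails — gross monthly sales are $680, not below $630.
Exception (b) does not apply: the Cottage Food Declaration was withdrawn.
All of (c)'s requirements are met (a current Annual Waiver is held; the jarred condiments are shelf-stable). As to paragraphs (j)–(p): (j) would limit (c) — some sales are to a restaurant for resale — but (k) sets (j) aside: (k) is engaged — a current General Clearance is held. (l) applies (a current Schedule B Notice is held), but is itself disapplied by (m): (m) operates — the jarred condiments contain meat. (n) would limit (m) — the registered capacity is 2,670 units, below the 2,970 units limit — but (o) sets (n) aside: (o) operates — a current Standing Declaration is held. (p) is inapplicable (there is no General Waiver in force), so (o) stands. Exception (c) stands.
Exception (d): the qualifying period is 35 days, under the 40 days limit; the compliance score is 64 points, under the 74 points limit; the seller is a natural person — every condition holds. However, paragraph (q) must be considered: (q) is triggered — the baseline figure is 753, meeting the 609 threshold. (d) is therefore removed.
Exception (e) does not apply: the reference index is 287, not below 274.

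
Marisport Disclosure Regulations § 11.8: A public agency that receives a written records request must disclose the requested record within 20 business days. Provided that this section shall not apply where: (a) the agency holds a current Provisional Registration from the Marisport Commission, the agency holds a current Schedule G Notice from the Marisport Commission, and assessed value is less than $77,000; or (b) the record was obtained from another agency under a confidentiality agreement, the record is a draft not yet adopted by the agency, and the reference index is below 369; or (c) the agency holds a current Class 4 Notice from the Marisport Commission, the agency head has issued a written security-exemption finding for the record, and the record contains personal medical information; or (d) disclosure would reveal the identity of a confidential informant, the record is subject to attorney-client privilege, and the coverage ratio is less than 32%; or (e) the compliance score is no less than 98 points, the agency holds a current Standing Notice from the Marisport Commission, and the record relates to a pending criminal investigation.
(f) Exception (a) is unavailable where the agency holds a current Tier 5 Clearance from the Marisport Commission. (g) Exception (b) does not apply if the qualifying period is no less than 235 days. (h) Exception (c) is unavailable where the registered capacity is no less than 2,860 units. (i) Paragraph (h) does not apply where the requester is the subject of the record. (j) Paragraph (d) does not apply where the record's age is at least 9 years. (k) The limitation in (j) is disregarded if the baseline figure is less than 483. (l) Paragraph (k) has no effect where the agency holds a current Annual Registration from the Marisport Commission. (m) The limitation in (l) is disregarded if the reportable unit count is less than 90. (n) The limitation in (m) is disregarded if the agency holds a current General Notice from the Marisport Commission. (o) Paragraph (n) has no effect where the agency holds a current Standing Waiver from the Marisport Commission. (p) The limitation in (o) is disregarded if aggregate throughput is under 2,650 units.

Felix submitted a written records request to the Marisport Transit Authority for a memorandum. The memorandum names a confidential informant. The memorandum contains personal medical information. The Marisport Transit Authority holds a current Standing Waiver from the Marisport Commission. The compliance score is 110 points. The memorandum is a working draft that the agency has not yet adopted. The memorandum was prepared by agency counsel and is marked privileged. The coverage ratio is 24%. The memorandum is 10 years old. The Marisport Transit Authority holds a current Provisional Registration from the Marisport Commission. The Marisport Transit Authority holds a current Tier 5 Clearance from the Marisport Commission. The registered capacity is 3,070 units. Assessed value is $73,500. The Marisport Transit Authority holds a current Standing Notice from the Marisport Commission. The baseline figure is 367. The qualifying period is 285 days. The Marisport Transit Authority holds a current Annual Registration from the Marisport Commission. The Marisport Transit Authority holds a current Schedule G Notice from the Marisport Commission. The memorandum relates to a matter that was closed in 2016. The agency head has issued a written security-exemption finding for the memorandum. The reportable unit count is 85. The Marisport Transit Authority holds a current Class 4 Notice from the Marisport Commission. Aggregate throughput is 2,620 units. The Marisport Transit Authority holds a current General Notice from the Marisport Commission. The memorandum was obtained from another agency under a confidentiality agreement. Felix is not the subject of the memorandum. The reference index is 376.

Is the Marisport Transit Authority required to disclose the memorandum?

Yes — the Marisport Transit Authority must disclose the memorandum.

Exception (a) is satisfied on its face — a current Provisional Registration is held; a current Schedule G Notice is held; assessed value is $73,500, less than the $77,000 limit. Turning to paragraph (f): (f) operates against (a): a current Tier 5 Clearance is held. (a) is therefore removed.
Exception (b) does not apply: the reference index is 376, not below 369.
Exception (c) is satisfied on its face — a current Class 4 Notice is held; a written security-exemption finding has been issued; the memorandum contains personal medical information. But: (h) operates against (c): the registered capacity is 3,070 units, meeting the 2,860 units threshold. (i) is not engaged (Felix is not the subject of the memorandum), so (h) stands. Exception (c) does not apply.
Exception (d) is satisfied on its face — the memorandum names a confidential informant; the memorandum is privileged; the coverage ratio is 24%, less than the 32% limit. But applying paragraphs (j)–(p): (j) is triggered — the record's age is 10 years, meeting the 9 years threshold. (k) operates (the baseline figure is 367, less than the 483 limit), but yields to (l): (l) is engaged — a current Annual Registration is held. (m) is engaged (the reportable unit count is 85, less than the 90 limit), but yields to (n): (n) operates against (m): a current General Notice is held. (o) would limit (n) — a current Standing Waiver is held — but (p) sets (o) aside: (p) operates against (o): aggregate throughput is 2,620 units, under the 2,650 units limit. So (d) is unavailable.
Exception (e) fails — the memorandum relates to a closed matter.
No exception displaces § 11.8.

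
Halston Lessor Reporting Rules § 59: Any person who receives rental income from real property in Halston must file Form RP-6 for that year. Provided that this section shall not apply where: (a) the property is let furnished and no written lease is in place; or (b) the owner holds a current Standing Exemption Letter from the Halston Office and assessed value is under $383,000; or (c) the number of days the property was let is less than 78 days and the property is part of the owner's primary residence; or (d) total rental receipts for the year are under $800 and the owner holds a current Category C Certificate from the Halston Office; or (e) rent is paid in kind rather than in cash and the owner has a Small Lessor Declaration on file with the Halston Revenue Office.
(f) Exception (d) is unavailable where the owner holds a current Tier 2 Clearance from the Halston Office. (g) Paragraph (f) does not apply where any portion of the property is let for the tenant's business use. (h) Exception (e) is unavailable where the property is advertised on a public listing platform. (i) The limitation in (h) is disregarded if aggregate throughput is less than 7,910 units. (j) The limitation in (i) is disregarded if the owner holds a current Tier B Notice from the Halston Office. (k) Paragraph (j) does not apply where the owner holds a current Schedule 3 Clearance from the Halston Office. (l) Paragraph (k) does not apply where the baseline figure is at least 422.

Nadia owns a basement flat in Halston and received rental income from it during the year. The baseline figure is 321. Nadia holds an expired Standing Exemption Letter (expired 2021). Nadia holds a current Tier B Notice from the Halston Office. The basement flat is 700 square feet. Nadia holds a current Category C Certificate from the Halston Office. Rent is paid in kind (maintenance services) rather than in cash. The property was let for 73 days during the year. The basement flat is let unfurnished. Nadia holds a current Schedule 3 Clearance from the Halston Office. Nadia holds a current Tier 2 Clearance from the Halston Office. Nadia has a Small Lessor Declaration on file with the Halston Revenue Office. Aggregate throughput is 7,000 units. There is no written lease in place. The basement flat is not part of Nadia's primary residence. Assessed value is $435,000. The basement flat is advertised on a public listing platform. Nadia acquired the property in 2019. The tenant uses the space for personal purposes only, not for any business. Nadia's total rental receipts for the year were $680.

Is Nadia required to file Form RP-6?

No — exception (e) applies; Nadia is not required to file Form RP-6.

Exception (a) requires that the property is let furnished; but the property is let unfurnished, so (a) is unavailable.
Exception (b) fails — the Standing Exemption Letter is not current.
Exception (c) requires that the property is part of the owner's primary residence; but the basement flat is not part of the primary residence, so (c) is unavailable.
Exception (d)'s conditions are all satisfied: total rental receipts for the year are $680, under the $800 limit; a current Category C Certificate is held. Turning to paragraphs (f)–(g): (f) operates against (d): a current Tier 2 Clearance is held. (g), which would lift (f), does not operate here — the space is used for personal purposes only. Exception (d) does not apply.
All of (e)'s requirements are met (rent is paid in kind; a Small Lessor Declaration is on file). Under paragraphs (h)–(l): (h) would limit (e) — the property is publicly advertised — but (i) sets (h) aside: (i) applies — aggregate throughput is 7,000 units, less than the 7,910 units limit. (j) is engaged (a current Tier B Notice is held), but is itself disapplied by (k): (k) is engaged — a current Schedule 3 Clearance is held. (l) is not triggered (the baseline figure is 321, short of 422), so (k) stands. (e) remains available.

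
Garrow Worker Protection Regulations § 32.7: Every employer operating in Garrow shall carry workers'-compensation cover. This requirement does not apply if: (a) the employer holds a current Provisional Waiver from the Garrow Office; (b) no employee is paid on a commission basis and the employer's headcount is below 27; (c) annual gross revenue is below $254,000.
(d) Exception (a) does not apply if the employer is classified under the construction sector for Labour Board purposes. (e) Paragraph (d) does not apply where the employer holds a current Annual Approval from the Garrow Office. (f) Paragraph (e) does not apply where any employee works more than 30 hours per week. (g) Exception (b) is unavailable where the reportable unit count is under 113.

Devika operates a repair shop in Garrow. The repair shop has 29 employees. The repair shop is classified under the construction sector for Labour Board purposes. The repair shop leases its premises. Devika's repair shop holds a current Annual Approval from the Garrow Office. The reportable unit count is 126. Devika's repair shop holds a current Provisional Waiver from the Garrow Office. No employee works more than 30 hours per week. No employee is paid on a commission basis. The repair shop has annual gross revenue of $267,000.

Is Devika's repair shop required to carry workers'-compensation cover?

All of (a)'s requirements are met (a current Provisional Waiver is held). Considering the limiting provisions: (d) would limit (a) — the repair shop is classified under the construction sector — but (e) sets (d) aside: (e) applies — a current Annual Approval is held. (f) is not engaged (no employee exceeds 30 hours/week), so (e) stands. (a) remains available.
Exception (b) fails — the employer's headcount is 29, not below 27.
Exception (c) fails — annual gross revenue is $267,000, not below $254,000.

No — exception (a) applies; Devika's repair shop is not required to carry workers'-compensation cover.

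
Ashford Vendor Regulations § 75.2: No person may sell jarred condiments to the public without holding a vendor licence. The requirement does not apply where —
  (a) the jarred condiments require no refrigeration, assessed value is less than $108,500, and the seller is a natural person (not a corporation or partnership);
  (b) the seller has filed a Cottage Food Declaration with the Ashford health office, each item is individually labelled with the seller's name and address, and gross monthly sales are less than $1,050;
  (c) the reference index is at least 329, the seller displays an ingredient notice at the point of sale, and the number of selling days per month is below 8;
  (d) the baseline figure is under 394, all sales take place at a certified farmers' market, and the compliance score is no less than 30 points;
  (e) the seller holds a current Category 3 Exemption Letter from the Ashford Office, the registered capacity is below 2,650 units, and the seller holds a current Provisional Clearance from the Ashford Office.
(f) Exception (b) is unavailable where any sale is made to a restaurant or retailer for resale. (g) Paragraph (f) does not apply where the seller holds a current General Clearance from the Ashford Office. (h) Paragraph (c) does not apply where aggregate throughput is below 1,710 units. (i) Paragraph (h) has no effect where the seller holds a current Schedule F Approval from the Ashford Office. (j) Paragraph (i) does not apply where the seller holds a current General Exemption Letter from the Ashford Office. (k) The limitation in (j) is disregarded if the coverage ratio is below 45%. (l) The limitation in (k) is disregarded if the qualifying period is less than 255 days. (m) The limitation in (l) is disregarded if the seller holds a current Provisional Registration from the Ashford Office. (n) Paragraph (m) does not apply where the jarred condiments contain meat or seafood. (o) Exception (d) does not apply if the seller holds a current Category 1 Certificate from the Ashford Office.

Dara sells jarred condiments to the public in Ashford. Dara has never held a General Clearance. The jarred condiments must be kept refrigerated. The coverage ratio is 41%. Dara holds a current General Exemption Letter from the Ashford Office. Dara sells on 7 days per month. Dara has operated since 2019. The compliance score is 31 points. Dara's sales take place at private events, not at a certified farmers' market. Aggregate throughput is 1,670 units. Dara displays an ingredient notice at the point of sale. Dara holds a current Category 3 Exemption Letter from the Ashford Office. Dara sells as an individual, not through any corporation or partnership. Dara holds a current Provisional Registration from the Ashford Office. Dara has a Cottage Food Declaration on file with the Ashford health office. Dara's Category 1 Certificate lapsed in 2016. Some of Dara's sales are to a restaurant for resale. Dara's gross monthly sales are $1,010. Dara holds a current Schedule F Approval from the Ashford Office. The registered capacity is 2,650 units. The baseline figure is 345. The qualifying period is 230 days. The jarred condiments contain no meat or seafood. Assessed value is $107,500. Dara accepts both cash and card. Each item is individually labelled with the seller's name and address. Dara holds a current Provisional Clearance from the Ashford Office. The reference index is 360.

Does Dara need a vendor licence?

Exception (a) does not apply: the jarred condiments require refrigeration.
Exception (b) is satisfied on its face — a Cottage Food Declaration is on file; items are individually labelled; gross monthly sales are $1,010, less than the $1,050 limit. But applying paragraphs (f)–(g): (f) operates against (b): some sales are to a restaurant for resale. (g), which would lift (f), is inapplicable — no current General Clearance is held. So (b) is unavailable.
Exception (c): the reference index is 360, meeting the 329 threshold; an ingredient notice is displayed; the number of selling days per month is 7, below the 8 limit — every condition holds. Considering the limiting provisions: (h) would limit (c) — aggregate throughput is 1,670 units, below the 1,710 units limit — but (i) sets (h) aside: (i) operates — a current Schedule F Approval is held. (j) is engaged (a current General Exemption Letter is held), but is overridden by (k): (k) operates against (j): the coverage ratio is 41%, below the 45% limit. (l) applies (the qualifying period is 230 days, less than the 255 days limit), but is set aside by (m): (m) operates against (l): a current Provisional Registration is held. (n), which would lift (m), is inapplicable — the jarred condiments contain no meat or seafood. (c) remains available.
Exception (d) does not apply: sales are at private events, not a certified farmers' market.
Exception (e) does not apply: the registered capacity is 2,650 units, not below 2,650 units.

No — exception (c) applies; Dara is not required to hold a vendor licence.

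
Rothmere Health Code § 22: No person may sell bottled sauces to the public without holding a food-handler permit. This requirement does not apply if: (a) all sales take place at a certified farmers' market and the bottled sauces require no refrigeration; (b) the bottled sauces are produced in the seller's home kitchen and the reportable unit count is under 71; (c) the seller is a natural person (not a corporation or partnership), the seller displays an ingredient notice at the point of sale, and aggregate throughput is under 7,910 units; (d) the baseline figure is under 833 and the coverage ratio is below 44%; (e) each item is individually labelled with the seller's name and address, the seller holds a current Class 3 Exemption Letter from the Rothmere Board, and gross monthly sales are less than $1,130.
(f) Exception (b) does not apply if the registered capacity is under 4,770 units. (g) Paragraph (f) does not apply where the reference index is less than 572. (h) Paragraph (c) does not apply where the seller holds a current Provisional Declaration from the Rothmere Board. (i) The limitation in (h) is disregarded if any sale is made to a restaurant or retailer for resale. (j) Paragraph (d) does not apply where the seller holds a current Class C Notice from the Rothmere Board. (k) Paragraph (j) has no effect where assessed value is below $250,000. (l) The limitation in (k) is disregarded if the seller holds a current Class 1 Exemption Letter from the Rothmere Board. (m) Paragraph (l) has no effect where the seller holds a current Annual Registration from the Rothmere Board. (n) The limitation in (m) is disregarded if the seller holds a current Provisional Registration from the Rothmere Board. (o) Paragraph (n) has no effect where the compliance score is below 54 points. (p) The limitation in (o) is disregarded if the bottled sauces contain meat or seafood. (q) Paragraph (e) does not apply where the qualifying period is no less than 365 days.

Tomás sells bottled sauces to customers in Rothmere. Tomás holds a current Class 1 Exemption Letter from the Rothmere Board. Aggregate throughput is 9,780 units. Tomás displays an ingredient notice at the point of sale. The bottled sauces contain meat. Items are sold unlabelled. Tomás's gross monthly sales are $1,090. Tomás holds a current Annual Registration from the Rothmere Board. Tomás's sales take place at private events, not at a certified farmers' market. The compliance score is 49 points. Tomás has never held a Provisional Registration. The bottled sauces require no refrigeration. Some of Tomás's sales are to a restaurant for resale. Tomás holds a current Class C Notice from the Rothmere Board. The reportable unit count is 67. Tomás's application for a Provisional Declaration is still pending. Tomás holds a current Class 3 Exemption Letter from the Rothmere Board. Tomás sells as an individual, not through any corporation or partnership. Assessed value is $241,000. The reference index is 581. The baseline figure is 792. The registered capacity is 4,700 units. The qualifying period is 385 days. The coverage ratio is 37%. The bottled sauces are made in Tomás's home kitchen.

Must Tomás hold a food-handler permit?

No — exception (d) applies; Tomás is not required to hold a food-handler permit.

Exception (a) requires that all sales take place at a certified farmers' market; but sales are at private events, not a certified farmers' market, so (a) is unavailable.
Exception (b) is satisfied on its face — the bottled sauces are home-kitchen produced; the reportable unit count is 67, under the 71 limit. However, paragraphs (f)–(g) must be considered: (f) is triggered — the registered capacity is 4,700 units, under the 4,770 units limit. (g) does not operate here (the reference index is 581, not less than 572), so (f) stands. (b) is therefore removed.
Exception (c) fails — aggregate throughput is 9,780 units, not under 7,910 units.
Exception (d) is satisfied on its face — the baseline figure is 792, under the 833 limit; the coverage ratio is 37%, below the 44% limit. Under paragraphs (j)–(p): (j) applies (a current Class C Notice is held), but is itself disapplied by (k): (k) operates against (j): assessed value is $241,000, below the $250,000 limit. (l) operates (a current Class 1 Exemption Letter is held), but is set aside by (m): (m) operates against (l): a current Annual Registration is held. (n) is not triggered (no current Provisional Registration is held), so (m) stands. Exception (d) stands.
Exception (e) fails — items are sold unlabelled.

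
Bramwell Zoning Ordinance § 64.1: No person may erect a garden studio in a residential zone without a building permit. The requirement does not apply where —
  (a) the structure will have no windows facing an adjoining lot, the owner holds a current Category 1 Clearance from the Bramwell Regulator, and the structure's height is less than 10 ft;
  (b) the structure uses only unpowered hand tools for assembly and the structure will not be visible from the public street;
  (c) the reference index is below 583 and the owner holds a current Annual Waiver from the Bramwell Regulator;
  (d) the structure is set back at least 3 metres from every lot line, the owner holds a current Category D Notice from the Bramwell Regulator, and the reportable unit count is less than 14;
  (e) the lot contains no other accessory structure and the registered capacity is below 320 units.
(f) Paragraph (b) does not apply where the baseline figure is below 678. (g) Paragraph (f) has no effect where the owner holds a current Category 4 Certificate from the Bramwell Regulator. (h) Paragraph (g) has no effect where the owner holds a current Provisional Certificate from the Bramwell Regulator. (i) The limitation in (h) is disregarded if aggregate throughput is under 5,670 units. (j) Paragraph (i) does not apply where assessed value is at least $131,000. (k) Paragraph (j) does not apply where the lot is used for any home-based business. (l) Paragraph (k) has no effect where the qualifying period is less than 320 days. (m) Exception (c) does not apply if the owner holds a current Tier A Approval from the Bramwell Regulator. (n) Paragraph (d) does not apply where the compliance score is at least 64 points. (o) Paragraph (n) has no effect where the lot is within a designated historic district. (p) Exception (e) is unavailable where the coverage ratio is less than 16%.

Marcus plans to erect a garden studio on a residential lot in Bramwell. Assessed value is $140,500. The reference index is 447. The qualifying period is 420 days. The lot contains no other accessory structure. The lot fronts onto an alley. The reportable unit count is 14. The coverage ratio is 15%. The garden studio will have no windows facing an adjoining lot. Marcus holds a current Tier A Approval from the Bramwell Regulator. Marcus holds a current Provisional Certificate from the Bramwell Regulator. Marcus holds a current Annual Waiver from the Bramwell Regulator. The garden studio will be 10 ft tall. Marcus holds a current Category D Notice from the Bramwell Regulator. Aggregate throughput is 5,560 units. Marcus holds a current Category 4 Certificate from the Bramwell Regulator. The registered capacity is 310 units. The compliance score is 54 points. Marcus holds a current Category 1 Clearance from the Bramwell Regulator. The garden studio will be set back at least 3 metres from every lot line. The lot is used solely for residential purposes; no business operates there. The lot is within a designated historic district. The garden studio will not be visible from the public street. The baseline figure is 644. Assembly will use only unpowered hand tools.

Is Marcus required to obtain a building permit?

Exception (a) does not apply: the structure's height is 10 ft, not less than 10 ft.
All of (b)'s requirements are met (assembly uses only hand tools; the structure will not be visible from the street). Turning to paragraphs (f)–(l): (f) applies — the baseline figure is 644, below the 678 limit. (g) is triggered (a current Category 4 Certificate is held), but is set aside by (h): (h) operates — a current Provisional Certificate is held. (i) would limit (h) — aggregate throughput is 5,560 units, under the 5,670 units limit — but (j) sets (i) aside: (j) operates against (i): assessed value is $140,500, meeting the $131,000 threshold. (k) is inapplicable (the lot is solely residential), so (j) stands. (b) is therefore removed.
Exception (c) is satisfied on its face — the reference index is 447, below the 583 limit; a current Annual Waiver is held. But: (m) applies — a current Tier A Approval is held. Exception (c) does not apply.
Exception (d) fails — the reportable unit count is 14, not less than 14.
Exception (e) is satisfied on its face — the lot has no other accessory structure; the registered capacity is 310 units, below the 320 units limit. However, paragraph (p) must be considered: (p) operates against (e): the coverage ratio is 15%, less than the 16% limit. So (e) is unavailable.
No exception is made out. Marcus falls within the general rule.

Yes — Marcus must obtain a building permit.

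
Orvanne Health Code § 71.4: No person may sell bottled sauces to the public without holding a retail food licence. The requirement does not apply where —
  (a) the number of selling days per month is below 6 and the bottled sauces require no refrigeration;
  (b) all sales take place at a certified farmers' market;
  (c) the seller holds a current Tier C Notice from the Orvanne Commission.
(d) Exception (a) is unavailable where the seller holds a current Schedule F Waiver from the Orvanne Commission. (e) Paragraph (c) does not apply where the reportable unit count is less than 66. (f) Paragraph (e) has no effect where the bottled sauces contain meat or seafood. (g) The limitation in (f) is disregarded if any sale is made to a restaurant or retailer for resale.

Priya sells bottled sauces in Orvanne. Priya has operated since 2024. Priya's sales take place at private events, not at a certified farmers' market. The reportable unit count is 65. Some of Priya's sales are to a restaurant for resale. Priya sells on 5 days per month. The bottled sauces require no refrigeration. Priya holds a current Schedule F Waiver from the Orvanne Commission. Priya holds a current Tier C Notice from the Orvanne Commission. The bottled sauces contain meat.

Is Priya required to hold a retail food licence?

Yes — Priya must hold a retail food licence.

Exception (a): the number of selling days per month is 5, below the 6 limit; the bottled sauces are shelf-stable — every condition holds. However, paragraph (d) must be considered: (d) operates against (a): a current Schedule F Waiver is held. (a) is therefore removed.
Exception (b) requires that all sales take place at a certified farmers' market; but sales are at private events, not a certified farmers' market, so (b) is unavailable.
All of (c)'s requirements are met (a current Tier C Notice is held). Turning to paragraphs (e)–(g): (e) is triggered — the reportable unit count is 65, less than the 66 limit. (f) is engaged (the bottled sauces contain meat), but yields to (g): (g) applies — some sales are to a restaurant for resale. (c) is therefore removed.
No exception applies. The general rule governs.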